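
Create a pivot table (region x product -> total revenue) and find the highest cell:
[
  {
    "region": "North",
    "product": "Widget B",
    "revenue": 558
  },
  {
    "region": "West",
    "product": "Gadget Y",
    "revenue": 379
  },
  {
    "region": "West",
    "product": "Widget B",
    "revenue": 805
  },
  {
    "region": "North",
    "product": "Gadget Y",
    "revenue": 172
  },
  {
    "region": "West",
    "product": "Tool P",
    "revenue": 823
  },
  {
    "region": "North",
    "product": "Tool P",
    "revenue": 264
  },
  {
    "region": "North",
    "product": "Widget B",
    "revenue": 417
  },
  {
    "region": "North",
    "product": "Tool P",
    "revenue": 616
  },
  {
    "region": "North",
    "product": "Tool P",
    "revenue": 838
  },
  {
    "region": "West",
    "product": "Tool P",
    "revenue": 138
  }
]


Pivot: region (rows) x product (columns) -> total revenue

     Gadget Y      Tool P        Widget B    
North          172          1718           975  
West           379           961           805  

Highest: North / Tool P = $1718

North / Tool P = $1718


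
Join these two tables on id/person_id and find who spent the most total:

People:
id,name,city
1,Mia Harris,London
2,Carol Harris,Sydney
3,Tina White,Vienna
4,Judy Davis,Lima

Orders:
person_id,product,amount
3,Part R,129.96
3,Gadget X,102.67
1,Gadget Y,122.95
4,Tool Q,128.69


Join on: people.id = orders.person_id

Joined rows:
  Tina White (Vienna) bought Part R for $129.96
  Tina White (Vienna) bought Gadget X for $102.67
  Mia Harris (London) bought Gadget Y for $122.95
  Judy Davis (Lima) bought Tool Q for $128.69

Total per person:
  Tina White: $232.63
  Judy Davis: $128.69
  Mia Harris: $122.95

Top spender: Tina White ($232.63)

Tina White ($232.63)


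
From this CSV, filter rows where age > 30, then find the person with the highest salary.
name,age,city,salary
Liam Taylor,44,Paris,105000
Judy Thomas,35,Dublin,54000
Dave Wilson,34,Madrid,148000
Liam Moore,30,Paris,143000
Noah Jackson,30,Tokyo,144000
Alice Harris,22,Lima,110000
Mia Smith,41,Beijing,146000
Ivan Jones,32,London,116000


Filter: age > 30
Sort by: salary (descending)

Filtered records (5):
  Dave Wilson, age 34, salary $148000
  Mia Smith, age 41, salary $146000
  Ivan Jones, age 32, salary $116000
  Liam Taylor, age 44, salary $105000
  Judy Thomas, age 35, salary $54000

Highest salary: Dave Wilson ($148000)

Dave Wilson


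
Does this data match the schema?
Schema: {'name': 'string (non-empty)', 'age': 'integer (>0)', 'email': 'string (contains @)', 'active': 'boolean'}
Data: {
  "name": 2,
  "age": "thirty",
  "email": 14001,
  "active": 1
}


Validating each field against schema:
  name: FAIL (2 is not a string)
  age: FAIL ("thirty" is not an integer)
  email: FAIL (14001 is not a string)
  active: FAIL (1 is not a boolean)

Result: INVALID (4 errors: name, age, email, active)

INVALID (4 errors: name, age, email, active)


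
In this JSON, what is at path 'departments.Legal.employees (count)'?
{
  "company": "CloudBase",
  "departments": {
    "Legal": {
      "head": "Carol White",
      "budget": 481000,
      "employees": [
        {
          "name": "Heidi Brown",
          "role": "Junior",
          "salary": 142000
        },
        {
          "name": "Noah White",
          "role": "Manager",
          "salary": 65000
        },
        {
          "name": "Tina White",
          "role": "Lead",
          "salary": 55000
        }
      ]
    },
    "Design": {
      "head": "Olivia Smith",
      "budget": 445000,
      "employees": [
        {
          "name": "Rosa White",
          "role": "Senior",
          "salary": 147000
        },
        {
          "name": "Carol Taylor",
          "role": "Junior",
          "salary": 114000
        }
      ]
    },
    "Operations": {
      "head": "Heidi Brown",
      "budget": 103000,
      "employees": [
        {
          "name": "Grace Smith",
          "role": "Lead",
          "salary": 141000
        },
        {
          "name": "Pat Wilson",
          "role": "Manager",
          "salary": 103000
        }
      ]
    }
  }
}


Path: departments.Legal.employees (count)

Navigate:
  -> departments
  -> Legal
  -> employees (array, length 3)

3


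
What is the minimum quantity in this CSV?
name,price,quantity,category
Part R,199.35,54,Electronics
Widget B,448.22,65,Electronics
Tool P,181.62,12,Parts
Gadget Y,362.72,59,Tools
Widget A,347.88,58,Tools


Computing minimum quantity:
Values: [54, 65, 12, 59, 58]
Min = 12

12


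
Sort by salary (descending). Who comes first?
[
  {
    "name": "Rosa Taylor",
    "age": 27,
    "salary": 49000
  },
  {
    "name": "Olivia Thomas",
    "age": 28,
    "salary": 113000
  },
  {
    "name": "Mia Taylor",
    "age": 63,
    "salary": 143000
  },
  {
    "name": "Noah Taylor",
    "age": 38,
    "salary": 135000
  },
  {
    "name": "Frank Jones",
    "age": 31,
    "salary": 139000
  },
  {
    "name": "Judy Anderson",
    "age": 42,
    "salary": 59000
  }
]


Sort by: salary (descending)

Sorted order:
  1. Mia Taylor (salary = 143000)
  2. Frank Jones (salary = 139000)
  3. Noah Taylor (salary = 135000)
  4. Olivia Thomas (salary = 113000)
  5. Judy Anderson (salary = 59000)
  6. Rosa Taylor (salary = 49000)

First: Mia Taylor

Mia Taylor


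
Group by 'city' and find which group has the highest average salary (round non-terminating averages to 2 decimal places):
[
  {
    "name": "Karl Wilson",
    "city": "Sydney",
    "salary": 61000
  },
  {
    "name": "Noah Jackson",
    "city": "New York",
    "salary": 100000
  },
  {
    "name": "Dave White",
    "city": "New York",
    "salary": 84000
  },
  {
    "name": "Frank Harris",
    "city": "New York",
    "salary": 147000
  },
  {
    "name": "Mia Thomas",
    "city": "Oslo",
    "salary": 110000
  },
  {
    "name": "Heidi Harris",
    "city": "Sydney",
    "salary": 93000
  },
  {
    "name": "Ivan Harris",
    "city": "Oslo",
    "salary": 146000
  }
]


Group by: city

Groups:
  New York: 3 people, avg salary = 331000/3 ≈ $110333.33
  Oslo: 2 people, avg salary = 256000/2 = $128000
  Sydney: 2 people, avg salary = 154000/2 = $77000

Highest average salary: Oslo ($128000)

Oslo ($128000)


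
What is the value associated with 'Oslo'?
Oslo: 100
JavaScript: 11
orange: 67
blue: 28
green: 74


Looking up key 'Oslo'
Value: 100

100


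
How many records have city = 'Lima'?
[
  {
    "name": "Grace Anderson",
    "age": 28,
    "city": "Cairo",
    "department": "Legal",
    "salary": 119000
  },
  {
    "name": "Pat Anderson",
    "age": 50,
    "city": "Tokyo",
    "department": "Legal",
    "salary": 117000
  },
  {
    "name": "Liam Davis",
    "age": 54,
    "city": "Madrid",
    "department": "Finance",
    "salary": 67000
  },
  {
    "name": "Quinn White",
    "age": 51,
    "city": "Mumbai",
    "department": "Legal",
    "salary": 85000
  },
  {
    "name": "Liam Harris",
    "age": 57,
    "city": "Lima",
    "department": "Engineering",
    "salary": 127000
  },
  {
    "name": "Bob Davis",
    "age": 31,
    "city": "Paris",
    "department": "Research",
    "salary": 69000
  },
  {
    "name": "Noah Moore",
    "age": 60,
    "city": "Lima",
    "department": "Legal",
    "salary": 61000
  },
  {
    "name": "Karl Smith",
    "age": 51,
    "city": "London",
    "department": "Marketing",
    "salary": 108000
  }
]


Data: 8 records
Condition: city = 'Lima'

Checking each record:
  Grace Anderson: Cairo
  Pat Anderson: Tokyo
  Liam Davis: Madrid
  Quinn White: Mumbai
  Liam Harris: Lima MATCH
  Bob Davis: Paris
  Noah Moore: Lima MATCH
  Karl Smith: London

Count: 2

2


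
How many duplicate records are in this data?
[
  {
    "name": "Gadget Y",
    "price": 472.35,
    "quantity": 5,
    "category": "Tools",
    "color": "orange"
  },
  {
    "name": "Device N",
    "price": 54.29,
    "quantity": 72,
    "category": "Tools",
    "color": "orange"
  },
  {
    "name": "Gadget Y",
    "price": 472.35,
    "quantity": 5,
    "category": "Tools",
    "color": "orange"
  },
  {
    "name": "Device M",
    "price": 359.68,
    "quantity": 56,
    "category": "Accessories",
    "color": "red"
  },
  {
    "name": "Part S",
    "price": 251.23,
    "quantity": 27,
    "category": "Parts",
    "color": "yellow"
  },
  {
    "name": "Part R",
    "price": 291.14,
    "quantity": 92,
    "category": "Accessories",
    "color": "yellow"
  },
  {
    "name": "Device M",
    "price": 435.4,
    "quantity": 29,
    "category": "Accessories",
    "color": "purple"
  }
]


Checking 7 records for duplicates:

  Row 1: Gadget Y ($472.35, qty 5)
  Row 2: Device N ($54.29, qty 72)
  Row 3: Gadget Y ($472.35, qty 5) <-- DUPLICATE
  Row 4: Device M ($359.68, qty 56)
  Row 5: Part S ($251.23, qty 27)
  Row 6: Part R ($291.14, qty 92)
  Row 7: Device M ($435.4, qty 29)

Duplicates found: 1
Unique records: 6

1 duplicates, 6 unique


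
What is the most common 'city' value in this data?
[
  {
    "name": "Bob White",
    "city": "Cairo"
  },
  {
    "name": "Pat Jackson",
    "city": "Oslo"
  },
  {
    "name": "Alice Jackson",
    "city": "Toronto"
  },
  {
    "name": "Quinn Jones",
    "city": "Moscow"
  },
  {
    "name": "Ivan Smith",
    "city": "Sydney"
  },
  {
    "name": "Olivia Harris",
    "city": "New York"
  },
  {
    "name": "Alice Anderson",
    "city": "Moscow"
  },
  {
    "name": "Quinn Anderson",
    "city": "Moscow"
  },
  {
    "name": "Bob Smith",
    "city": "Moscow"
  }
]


Counting 'city' values across 9 records:

  Moscow: 4 ####
  Cairo: 1 #
  Oslo: 1 #
  Toronto: 1 #
  Sydney: 1 #
  New York: 1 #

Most common: Moscow (4 times)

Moscow (4 times)


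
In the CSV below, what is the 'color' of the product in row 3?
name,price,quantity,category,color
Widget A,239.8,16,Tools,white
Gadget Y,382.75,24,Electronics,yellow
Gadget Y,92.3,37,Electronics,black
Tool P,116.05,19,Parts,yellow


Query: Row 3 ('Gadget Y'), column 'color'
Value: black

black


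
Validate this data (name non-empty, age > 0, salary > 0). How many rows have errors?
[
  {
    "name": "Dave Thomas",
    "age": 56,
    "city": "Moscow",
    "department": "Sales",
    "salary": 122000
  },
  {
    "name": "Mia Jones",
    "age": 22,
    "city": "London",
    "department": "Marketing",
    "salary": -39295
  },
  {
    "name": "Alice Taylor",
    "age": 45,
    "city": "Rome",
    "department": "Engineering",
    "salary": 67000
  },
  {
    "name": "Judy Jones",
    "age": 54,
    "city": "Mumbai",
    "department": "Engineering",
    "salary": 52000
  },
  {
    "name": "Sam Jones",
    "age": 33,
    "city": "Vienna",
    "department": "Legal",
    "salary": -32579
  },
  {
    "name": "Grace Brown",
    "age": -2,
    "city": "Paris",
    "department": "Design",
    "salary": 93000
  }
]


Validating 6 records:
Rules: name non-empty, age > 0, salary > 0

  Row 1 (Dave Thomas): OK
  Row 2 (Mia Jones): negative salary: -39295
  Row 3 (Alice Taylor): OK
  Row 4 (Judy Jones): OK
  Row 5 (Sam Jones): negative salary: -32579
  Row 6 (Grace Brown): negative age: -2

Total errors: 3

3 errors


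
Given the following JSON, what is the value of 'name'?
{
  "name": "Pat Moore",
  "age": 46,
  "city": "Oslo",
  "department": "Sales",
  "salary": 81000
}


Looking up field 'name'
Value: Pat Moore

Pat Moore


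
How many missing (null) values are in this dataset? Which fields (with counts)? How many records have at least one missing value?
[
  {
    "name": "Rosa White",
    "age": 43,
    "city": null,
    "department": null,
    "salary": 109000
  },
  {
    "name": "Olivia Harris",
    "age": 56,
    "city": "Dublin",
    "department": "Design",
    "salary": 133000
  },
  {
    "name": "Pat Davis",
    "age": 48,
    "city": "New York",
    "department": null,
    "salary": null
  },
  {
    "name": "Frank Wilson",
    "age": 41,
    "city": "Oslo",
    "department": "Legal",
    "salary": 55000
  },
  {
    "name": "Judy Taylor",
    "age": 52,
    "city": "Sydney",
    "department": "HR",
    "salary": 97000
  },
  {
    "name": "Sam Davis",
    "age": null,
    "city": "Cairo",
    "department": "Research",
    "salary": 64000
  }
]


Checking for missing (null) values in 6 records:

  Rosa White: city, department
  Olivia Harris: complete
  Pat Davis: department, salary
  Frank Wilson: complete
  Judy Taylor: complete
  Sam Davis: age

Per field:
  name: 0 missing
  age: 1 missing
  city: 1 missing
  department: 2 missing
  salary: 1 missing

Total missing values: 5
Records with any missing: 3

5 missing values (age: 1, city: 1, department: 2, salary: 1); 3 incomplete records


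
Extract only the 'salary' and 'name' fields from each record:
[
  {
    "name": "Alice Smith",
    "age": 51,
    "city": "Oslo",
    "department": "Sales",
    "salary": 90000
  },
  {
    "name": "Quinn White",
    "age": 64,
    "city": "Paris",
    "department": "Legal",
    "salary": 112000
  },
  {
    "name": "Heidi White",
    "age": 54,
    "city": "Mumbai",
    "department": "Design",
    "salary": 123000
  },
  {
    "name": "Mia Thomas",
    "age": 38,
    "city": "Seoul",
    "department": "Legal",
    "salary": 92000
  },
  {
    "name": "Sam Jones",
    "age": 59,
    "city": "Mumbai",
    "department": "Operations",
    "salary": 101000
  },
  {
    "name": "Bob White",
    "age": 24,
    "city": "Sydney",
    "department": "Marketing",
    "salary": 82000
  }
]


Original: 6 records with fields: name, age, city, department, salary
Keep: ['salary', 'name']
Drop: ['age', 'city', 'department']
Result: 6 records, 2 fields each

[
  {
    "salary": 90000,
    "name": "Alice Smith"
  },
  {
    "salary": 112000,
    "name": "Quinn White"
  },
  {
    "salary": 123000,
    "name": "Heidi White"
  },
  {
    "salary": 92000,
    "name": "Mia Thomas"
  },
  {
    "salary": 101000,
    "name": "Sam Jones"
  },
  {
    "salary": 82000,
    "name": "Bob White"
  }
]


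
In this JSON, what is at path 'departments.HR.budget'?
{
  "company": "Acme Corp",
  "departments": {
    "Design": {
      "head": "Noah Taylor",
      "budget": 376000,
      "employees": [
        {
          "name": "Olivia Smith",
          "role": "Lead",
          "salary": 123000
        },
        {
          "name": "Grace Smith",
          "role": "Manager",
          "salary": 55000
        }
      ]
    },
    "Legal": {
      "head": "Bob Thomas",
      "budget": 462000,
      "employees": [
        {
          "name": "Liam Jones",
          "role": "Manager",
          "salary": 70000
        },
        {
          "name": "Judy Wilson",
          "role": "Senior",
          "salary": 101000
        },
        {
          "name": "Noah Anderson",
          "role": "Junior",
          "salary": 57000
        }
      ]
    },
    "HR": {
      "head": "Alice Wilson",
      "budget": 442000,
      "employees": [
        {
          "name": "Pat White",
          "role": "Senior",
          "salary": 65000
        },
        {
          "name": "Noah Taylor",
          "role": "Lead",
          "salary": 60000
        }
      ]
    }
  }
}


Path: departments.HR.budget

Navigate:
  -> departments
  -> HR
  -> budget = 442000

442000


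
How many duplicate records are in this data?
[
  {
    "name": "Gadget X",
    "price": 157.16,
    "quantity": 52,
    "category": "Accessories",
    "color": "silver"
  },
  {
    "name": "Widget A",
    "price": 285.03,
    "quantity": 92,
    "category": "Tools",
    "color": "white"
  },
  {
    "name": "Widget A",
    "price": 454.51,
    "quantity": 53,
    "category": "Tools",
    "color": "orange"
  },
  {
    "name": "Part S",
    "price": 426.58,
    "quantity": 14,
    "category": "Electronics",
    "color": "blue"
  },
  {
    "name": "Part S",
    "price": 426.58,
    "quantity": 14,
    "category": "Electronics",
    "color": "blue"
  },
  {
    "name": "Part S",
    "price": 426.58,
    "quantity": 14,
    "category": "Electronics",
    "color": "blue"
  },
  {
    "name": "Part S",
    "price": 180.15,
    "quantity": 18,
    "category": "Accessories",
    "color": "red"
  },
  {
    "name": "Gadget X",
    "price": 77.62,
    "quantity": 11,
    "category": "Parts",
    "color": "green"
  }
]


Checking 8 records for duplicates:

  Row 1: Gadget X ($157.16, qty 52)
  Row 2: Widget A ($285.03, qty 92)
  Row 3: Widget A ($454.51, qty 53)
  Row 4: Part S ($426.58, qty 14)
  Row 5: Part S ($426.58, qty 14) <-- DUPLICATE
  Row 6: Part S ($426.58, qty 14) <-- DUPLICATE
  Row 7: Part S ($180.15, qty 18)
  Row 8: Gadget X ($77.62, qty 11)

Duplicates found: 2
Unique records: 6

2 duplicates, 6 unique


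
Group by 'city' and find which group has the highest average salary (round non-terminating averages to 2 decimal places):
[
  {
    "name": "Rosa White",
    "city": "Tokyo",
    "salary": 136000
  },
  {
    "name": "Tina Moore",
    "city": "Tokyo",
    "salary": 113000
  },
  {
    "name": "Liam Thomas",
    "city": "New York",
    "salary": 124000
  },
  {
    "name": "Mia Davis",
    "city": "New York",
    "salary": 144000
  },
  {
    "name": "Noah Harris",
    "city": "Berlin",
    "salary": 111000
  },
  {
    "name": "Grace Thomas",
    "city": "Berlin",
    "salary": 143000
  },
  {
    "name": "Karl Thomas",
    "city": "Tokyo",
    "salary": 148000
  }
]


Group by: city

Groups:
  Berlin: 2 people, avg salary = 254000/2 = $127000
  New York: 2 people, avg salary = 268000/2 = $134000
  Tokyo: 3 people, avg salary = 397000/3 ≈ $132333.33

Highest average salary: New York ($134000)

New York ($134000)


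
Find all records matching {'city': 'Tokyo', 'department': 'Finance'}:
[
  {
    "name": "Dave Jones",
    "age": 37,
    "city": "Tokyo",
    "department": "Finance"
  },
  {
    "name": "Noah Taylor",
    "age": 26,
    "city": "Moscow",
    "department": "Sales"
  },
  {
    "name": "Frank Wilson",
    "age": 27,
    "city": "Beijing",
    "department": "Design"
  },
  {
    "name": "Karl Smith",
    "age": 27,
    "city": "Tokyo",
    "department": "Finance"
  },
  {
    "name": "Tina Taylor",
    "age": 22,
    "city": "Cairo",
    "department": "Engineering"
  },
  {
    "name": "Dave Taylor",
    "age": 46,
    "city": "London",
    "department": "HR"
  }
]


Search criteria: {'city': 'Tokyo', 'department': 'Finance'}

Checking 6 records:
  Dave Jones: {city: Tokyo, department: Finance} <-- MATCH
  Noah Taylor: {city: Moscow, department: Sales}
  Frank Wilson: {city: Beijing, department: Design}
  Karl Smith: {city: Tokyo, department: Finance} <-- MATCH
  Tina Taylor: {city: Cairo, department: Engineering}
  Dave Taylor: {city: London, department: HR}

Matches: ["Dave Jones", "Karl Smith"]

["Dave Jones", "Karl Smith"]


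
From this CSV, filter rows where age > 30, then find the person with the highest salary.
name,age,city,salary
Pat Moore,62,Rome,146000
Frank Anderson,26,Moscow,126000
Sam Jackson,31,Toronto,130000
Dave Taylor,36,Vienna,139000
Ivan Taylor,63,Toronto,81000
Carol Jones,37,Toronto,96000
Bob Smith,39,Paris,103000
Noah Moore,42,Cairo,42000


Filter: age > 30
Sort by: salary (descending)

Filtered records (7):
  Pat Moore, age 62, salary $146000
  Dave Taylor, age 36, salary $139000
  Sam Jackson, age 31, salary $130000
  Bob Smith, age 39, salary $103000
  Carol Jones, age 37, salary $96000
  Ivan Taylor, age 63, salary $81000
  Noah Moore, age 42, salary $42000

Highest salary: Pat Moore ($146000)

Pat Moore


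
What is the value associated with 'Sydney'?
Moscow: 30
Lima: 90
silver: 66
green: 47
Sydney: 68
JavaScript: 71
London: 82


Looking up key 'Sydney'
Value: 68

68


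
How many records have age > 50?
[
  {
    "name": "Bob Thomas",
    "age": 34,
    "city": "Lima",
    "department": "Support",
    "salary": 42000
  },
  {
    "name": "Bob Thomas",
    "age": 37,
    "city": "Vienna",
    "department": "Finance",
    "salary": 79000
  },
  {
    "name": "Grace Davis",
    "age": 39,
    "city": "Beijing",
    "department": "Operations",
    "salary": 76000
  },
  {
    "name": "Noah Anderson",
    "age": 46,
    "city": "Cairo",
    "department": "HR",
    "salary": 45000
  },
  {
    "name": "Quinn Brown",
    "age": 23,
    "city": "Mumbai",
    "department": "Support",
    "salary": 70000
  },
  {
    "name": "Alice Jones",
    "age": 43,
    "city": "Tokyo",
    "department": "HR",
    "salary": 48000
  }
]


Data: 6 records
Condition: age > 50

Checking each record:
  Bob Thomas: 34
  Bob Thomas: 37
  Grace Davis: 39
  Noah Anderson: 46
  Quinn Brown: 23
  Alice Jones: 43

Count: 0

0


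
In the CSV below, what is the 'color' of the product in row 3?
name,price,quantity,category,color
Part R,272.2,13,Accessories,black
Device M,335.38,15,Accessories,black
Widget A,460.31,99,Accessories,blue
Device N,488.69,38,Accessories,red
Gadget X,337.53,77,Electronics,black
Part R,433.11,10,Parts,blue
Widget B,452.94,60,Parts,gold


Query: Row 3 ('Widget A'), column 'color'
Value: blue

blue


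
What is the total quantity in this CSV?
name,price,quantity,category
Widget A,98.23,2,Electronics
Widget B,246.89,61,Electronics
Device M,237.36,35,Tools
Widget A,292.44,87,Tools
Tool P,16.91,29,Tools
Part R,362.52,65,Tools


Computing total quantity:
Values: [2, 61, 35, 87, 29, 65]
Sum = 279

279


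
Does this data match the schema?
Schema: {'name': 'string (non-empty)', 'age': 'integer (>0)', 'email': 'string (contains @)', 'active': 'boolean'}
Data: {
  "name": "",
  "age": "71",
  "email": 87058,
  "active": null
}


Validating each field against schema:
  name: FAIL ("" is an empty string)
  age: FAIL ("71" is not an integer)
  email: FAIL (87058 is not a string)
  active: FAIL (null is not a boolean)

Result: INVALID (4 errors: name, age, email, active)

INVALID (4 errors: name, age, email, active)


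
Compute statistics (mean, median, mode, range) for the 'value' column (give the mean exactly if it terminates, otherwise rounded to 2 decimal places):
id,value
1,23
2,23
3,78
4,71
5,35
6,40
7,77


Data: [23, 23, 78, 71, 35, 40, 77]
Count: 7
Sum: 347
Mean: 347/7 ≈ 49.57 (rounded to 2 decimal places)
Sorted: [23, 23, 35, 40, 71, 77, 78]
Median: 40.0
Mode: 23 (2 times)
Range: 78 - 23 = 55
Min: 23, Max: 78

mean≈49.57, median=40.0, mode=23, range=55


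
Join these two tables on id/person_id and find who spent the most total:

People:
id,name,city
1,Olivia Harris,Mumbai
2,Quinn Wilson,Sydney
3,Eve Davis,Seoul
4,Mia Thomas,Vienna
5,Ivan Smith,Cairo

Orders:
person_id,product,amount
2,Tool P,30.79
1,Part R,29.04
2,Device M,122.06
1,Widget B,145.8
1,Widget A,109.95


Join on: people.id = orders.person_id

Joined rows:
  Quinn Wilson (Sydney) bought Tool P for $30.79
  Olivia Harris (Mumbai) bought Part R for $29.04
  Quinn Wilson (Sydney) bought Device M for $122.06
  Olivia Harris (Mumbai) bought Widget B for $145.8
  Olivia Harris (Mumbai) bought Widget A for $109.95

Total per person:
  Olivia Harris: $284.79
  Quinn Wilson: $152.85

Top spender: Olivia Harris ($284.79)

Olivia Harris ($284.79)


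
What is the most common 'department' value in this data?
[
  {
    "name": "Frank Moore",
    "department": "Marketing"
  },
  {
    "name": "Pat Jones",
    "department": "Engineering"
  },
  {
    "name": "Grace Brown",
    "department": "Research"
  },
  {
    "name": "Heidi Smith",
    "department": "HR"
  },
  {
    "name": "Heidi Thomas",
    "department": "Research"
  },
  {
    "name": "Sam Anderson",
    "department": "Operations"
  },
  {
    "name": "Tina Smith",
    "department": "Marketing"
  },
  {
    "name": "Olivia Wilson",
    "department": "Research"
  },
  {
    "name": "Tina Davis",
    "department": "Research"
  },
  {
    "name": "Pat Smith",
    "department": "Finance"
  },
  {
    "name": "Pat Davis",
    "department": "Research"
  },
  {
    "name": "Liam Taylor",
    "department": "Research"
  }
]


Counting 'department' values across 12 records:

  Research: 6 ######
  Marketing: 2 ##
  Engineering: 1 #
  HR: 1 #
  Operations: 1 #
  Finance: 1 #

Most common: Research (6 times)

Research (6 times)


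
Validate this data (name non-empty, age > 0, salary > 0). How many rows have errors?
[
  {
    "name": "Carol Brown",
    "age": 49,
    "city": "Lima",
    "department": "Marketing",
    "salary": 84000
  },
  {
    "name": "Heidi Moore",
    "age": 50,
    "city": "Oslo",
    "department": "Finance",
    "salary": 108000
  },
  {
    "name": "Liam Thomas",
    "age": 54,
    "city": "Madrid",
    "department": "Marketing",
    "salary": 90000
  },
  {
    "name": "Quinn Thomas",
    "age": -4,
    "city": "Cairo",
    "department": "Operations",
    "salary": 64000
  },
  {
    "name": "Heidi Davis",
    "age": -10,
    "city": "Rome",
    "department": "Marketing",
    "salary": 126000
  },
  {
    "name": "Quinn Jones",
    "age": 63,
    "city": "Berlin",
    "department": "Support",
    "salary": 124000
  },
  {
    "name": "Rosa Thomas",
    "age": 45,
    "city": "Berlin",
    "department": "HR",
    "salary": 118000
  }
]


Validating 7 records:
Rules: name non-empty, age > 0, salary > 0

  Row 1 (Carol Brown): OK
  Row 2 (Heidi Moore): OK
  Row 3 (Liam Thomas): OK
  Row 4 (Quinn Thomas): negative age: -4
  Row 5 (Heidi Davis): negative age: -10
  Row 6 (Quinn Jones): OK
  Row 7 (Rosa Thomas): OK

Total errors: 2

2 errors


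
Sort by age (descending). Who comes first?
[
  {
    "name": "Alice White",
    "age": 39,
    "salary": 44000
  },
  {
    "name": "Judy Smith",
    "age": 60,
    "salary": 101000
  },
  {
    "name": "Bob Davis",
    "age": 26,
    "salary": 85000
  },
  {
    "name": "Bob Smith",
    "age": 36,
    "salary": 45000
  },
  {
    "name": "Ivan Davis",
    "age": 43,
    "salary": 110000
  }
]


Sort by: age (descending)

Sorted order:
  1. Judy Smith (age = 60)
  2. Ivan Davis (age = 43)
  3. Alice White (age = 39)
  4. Bob Smith (age = 36)
  5. Bob Davis (age = 26)

First: Judy Smith

Judy Smith


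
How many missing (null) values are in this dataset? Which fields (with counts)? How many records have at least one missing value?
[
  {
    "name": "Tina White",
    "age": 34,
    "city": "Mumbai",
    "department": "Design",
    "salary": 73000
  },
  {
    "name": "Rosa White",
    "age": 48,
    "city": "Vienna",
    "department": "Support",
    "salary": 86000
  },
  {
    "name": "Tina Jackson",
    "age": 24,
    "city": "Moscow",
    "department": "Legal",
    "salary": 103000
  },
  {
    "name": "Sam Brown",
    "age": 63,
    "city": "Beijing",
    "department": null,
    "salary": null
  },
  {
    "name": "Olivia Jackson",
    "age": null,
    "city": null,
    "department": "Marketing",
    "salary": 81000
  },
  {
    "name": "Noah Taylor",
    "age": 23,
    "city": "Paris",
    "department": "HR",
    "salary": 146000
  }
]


Checking for missing (null) values in 6 records:

  Tina White: complete
  Rosa White: complete
  Tina Jackson: complete
  Sam Brown: department, salary
  Olivia Jackson: age, city
  Noah Taylor: complete

Per field:
  name: 0 missing
  age: 1 missing
  city: 1 missing
  department: 1 missing
  salary: 1 missing

Total missing values: 4
Records with any missing: 2

4 missing values (age: 1, city: 1, department: 1, salary: 1); 2 incomplete records


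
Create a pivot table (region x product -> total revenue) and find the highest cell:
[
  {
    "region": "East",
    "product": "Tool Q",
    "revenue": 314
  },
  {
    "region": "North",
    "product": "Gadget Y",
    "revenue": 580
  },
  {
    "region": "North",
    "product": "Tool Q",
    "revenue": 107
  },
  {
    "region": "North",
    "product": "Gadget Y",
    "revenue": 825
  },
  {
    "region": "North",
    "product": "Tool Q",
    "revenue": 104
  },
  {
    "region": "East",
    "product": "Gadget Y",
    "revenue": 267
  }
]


Pivot: region (rows) x product (columns) -> total revenue

     Gadget Y      Tool Q      
East           267           314  
North         1405           211  

Highest: North / Gadget Y = $1405

North / Gadget Y = $1405


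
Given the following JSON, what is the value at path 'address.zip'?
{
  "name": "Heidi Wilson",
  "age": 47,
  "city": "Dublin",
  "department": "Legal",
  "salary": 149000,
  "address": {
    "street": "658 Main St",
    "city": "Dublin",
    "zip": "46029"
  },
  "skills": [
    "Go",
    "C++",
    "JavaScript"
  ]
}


Query: address.zip
Path: address -> zip
Value: 46029

46029


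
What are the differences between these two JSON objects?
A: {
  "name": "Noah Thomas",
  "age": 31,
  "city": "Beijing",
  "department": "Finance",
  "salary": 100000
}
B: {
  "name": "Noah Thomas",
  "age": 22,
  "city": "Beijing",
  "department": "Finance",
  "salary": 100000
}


Comparing each field (in key order):
  name: same
  age: DIFFERENT
  city: same
  department: same
  salary: same
Differences:
  age: 31 -> 22

1 field(s) changed

1 change: age


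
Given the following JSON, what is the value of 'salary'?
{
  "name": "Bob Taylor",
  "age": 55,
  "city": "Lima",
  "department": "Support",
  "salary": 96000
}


Looking up field 'salary'
Value: 96000

96000


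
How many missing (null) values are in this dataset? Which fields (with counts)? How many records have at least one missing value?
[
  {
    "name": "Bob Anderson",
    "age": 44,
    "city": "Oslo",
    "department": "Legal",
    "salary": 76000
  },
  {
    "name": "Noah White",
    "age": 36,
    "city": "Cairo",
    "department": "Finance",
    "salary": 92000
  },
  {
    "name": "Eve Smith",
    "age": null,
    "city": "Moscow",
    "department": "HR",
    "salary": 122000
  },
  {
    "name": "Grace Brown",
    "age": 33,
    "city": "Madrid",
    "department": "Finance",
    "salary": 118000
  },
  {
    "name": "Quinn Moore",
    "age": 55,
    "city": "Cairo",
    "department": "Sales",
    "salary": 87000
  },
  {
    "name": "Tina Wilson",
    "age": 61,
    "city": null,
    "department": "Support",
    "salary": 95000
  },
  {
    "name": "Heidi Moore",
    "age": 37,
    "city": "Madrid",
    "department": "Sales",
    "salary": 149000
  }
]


Checking for missing (null) values in 7 records:

  Bob Anderson: complete
  Noah White: complete
  Eve Smith: age
  Grace Brown: complete
  Quinn Moore: complete
  Tina Wilson: city
  Heidi Moore: complete

Per field:
  name: 0 missing
  age: 1 missing
  city: 1 missing
  department: 0 missing
  salary: 0 missing

Total missing values: 2
Records with any missing: 2

2 missing values (age: 1, city: 1); 2 incomplete records


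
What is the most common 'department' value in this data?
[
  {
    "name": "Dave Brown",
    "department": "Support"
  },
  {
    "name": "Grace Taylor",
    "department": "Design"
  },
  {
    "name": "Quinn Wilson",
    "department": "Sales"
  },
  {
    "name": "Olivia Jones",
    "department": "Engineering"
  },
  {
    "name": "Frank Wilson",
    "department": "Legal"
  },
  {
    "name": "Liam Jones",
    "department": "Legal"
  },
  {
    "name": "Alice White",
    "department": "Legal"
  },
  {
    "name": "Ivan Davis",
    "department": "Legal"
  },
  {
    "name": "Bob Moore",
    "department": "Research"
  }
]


Counting 'department' values across 9 records:

  Legal: 4 ####
  Support: 1 #
  Design: 1 #
  Sales: 1 #
  Engineering: 1 #
  Research: 1 #

Most common: Legal (4 times)

Legal (4 times)


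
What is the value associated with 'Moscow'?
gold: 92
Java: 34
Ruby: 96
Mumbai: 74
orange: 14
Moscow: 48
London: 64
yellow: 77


Looking up key 'Moscow'
Value: 48

48


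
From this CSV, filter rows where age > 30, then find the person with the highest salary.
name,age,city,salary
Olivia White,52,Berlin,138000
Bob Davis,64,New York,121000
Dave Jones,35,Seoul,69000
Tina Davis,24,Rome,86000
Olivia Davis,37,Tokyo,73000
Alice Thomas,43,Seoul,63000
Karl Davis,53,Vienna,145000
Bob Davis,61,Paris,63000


Filter: age > 30
Sort by: salary (descending)

Filtered records (7):
  Karl Davis, age 53, salary $145000
  Olivia White, age 52, salary $138000
  Bob Davis, age 64, salary $121000
  Olivia Davis, age 37, salary $73000
  Dave Jones, age 35, salary $69000
  Alice Thomas, age 43, salary $63000
  Bob Davis, age 61, salary $63000

Highest salary: Karl Davis ($145000)

Karl Davis


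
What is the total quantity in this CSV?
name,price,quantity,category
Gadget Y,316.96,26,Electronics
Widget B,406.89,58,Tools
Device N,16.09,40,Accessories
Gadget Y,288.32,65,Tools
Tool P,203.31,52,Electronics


Computing total quantity:
Values: [26, 58, 40, 65, 52]
Sum = 241

241


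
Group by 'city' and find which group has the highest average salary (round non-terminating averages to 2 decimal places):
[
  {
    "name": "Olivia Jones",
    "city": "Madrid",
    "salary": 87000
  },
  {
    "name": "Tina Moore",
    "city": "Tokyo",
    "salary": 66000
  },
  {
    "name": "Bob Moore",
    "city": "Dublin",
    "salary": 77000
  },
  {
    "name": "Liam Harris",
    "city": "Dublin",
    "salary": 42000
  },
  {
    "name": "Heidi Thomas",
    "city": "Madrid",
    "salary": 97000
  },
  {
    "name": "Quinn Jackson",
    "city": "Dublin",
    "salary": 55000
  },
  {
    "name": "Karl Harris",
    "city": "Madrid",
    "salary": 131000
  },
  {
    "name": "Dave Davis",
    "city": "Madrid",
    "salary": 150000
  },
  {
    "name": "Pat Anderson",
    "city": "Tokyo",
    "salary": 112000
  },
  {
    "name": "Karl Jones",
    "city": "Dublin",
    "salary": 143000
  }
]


Group by: city

Groups:
  Dublin: 4 people, avg salary = 317000/4 = $79250
  Madrid: 4 people, avg salary = 465000/4 = $116250
  Tokyo: 2 people, avg salary = 178000/2 = $89000

Highest average salary: Madrid ($116250)

Madrid ($116250)


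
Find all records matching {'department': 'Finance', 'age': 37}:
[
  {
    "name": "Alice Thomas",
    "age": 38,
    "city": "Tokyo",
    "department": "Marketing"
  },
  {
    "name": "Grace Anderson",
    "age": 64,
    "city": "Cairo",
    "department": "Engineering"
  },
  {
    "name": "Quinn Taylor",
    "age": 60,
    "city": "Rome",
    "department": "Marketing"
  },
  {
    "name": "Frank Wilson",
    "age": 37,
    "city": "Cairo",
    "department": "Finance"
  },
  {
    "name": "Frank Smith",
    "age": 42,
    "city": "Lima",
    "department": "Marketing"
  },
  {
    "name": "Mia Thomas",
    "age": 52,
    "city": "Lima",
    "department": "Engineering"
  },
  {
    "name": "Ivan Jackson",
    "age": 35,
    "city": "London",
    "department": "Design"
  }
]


Search criteria: {'department': 'Finance', 'age': 37}

Checking 7 records:
  Alice Thomas: {department: Marketing, age: 38}
  Grace Anderson: {department: Engineering, age: 64}
  Quinn Taylor: {department: Marketing, age: 60}
  Frank Wilson: {department: Finance, age: 37} <-- MATCH
  Frank Smith: {department: Marketing, age: 42}
  Mia Thomas: {department: Engineering, age: 52}
  Ivan Jackson: {department: Design, age: 35}

Matches: ["Frank Wilson"]

["Frank Wilson"]


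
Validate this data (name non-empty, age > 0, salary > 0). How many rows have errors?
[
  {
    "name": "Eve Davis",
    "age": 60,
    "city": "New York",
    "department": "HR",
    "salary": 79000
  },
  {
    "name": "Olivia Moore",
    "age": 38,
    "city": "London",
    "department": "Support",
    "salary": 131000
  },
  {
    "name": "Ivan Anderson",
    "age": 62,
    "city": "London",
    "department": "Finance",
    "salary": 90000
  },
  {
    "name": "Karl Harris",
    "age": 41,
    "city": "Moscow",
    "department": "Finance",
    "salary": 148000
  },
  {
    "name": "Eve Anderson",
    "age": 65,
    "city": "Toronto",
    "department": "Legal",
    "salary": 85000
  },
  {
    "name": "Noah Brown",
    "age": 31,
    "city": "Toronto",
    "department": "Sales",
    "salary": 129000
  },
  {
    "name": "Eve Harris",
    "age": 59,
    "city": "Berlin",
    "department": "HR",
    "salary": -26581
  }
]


Validating 7 records:
Rules: name non-empty, age > 0, salary > 0

  Row 1 (Eve Davis): OK
  Row 2 (Olivia Moore): OK
  Row 3 (Ivan Anderson): OK
  Row 4 (Karl Harris): OK
  Row 5 (Eve Anderson): OK
  Row 6 (Noah Brown): OK
  Row 7 (Eve Harris): negative salary: -26581

Total errors: 1

1 errors


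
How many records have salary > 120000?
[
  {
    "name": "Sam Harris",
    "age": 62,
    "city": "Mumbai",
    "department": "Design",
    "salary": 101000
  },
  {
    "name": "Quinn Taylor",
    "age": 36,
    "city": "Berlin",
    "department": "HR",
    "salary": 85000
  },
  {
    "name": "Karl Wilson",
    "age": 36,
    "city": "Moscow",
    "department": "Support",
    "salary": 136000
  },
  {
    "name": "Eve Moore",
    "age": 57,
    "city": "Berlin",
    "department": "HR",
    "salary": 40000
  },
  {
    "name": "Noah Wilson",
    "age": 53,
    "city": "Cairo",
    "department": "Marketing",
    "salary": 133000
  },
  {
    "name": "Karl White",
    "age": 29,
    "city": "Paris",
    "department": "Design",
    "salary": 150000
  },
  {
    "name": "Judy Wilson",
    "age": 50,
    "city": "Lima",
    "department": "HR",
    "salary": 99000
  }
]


Data: 7 records
Condition: salary > 120000

Checking each record:
  Sam Harris: 101000
  Quinn Taylor: 85000
  Karl Wilson: 136000 MATCH
  Eve Moore: 40000
  Noah Wilson: 133000 MATCH
  Karl White: 150000 MATCH
  Judy Wilson: 99000

Count: 3

3


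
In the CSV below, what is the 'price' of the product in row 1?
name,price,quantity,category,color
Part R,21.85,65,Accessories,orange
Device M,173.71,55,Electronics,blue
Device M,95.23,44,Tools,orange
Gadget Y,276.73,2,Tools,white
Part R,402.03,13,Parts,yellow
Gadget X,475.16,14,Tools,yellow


Query: Row 1 ('Part R'), column 'price'
Value: 21.85

21.85


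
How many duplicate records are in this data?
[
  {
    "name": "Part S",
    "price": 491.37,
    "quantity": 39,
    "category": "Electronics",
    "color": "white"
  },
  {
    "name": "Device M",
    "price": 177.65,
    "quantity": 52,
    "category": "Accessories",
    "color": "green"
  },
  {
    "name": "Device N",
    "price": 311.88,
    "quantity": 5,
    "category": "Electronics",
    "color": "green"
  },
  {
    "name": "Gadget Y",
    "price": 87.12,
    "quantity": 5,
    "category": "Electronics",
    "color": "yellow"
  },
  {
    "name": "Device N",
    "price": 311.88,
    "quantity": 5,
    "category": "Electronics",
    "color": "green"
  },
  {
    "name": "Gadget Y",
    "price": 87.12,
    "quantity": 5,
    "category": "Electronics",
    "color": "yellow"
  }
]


Checking 6 records for duplicates:

  Row 1: Part S ($491.37, qty 39)
  Row 2: Device M ($177.65, qty 52)
  Row 3: Device N ($311.88, qty 5)
  Row 4: Gadget Y ($87.12, qty 5)
  Row 5: Device N ($311.88, qty 5) <-- DUPLICATE
  Row 6: Gadget Y ($87.12, qty 5) <-- DUPLICATE

Duplicates found: 2
Unique records: 4

2 duplicates, 4 unique


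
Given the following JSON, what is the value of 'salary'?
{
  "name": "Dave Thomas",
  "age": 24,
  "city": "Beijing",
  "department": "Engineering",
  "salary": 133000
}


Looking up field 'salary'
Value: 133000

133000


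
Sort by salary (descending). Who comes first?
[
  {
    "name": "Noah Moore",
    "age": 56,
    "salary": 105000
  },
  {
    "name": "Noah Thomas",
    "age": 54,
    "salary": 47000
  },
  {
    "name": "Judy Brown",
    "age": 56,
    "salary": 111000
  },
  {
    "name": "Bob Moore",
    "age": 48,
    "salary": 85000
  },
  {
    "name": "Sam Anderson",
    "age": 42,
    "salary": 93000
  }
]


Sort by: salary (descending)

Sorted order:
  1. Judy Brown (salary = 111000)
  2. Noah Moore (salary = 105000)
  3. Sam Anderson (salary = 93000)
  4. Bob Moore (salary = 85000)
  5. Noah Thomas (salary = 47000)

First: Judy Brown

Judy Brown


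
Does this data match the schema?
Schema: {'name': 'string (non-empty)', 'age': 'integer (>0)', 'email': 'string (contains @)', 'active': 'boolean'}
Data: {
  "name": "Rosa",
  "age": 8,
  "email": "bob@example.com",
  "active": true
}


Validating each field against schema:
  name: OK (non-empty string)
  age: OK (positive integer)
  email: OK (string with @)
  active: OK (boolean)

Result: VALID

VALID


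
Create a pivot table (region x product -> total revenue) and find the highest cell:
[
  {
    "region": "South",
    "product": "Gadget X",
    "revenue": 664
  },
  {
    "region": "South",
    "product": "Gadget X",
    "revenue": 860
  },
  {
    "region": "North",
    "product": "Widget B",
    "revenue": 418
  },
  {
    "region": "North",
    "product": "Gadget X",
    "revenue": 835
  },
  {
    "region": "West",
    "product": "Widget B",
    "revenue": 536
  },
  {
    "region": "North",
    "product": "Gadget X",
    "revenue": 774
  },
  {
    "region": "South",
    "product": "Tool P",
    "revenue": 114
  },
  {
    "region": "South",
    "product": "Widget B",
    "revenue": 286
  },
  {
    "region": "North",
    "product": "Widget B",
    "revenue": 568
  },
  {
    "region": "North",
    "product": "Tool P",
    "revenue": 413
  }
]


Pivot: region (rows) x product (columns) -> total revenue

     Gadget X      Tool P        Widget B    
North         1609           413           986  
South         1524           114           286  
West             0             0           536  

Highest: North / Gadget X = $1609

North / Gadget X = $1609
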